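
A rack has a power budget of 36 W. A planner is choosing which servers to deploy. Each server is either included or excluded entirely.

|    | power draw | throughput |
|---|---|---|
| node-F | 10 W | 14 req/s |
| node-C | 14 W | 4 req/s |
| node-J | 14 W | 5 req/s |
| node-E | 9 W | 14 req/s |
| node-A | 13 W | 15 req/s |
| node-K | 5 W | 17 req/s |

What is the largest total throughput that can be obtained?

Take node-E, node-A, and node-K: power draw 9 + 13 + 5 = 27 ≤ 36, throughput 14 + 15 + 17 = 46.
No feasible combination exceeds this.

46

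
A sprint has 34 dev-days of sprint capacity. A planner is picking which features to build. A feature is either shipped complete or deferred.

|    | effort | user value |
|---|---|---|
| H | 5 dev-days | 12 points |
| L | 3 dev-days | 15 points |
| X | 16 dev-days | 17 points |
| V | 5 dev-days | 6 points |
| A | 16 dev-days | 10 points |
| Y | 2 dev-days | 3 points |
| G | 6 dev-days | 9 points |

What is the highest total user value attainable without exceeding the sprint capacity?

This is a 0-1 knapsack instance.
Take H, L, X, Y, and G: effort 5 + 3 + 16 + 2 + 6 = 32 ≤ 34, user value 12 + 15 + 17 + 3 + 9 = 56.
No other feasible combination does better.

56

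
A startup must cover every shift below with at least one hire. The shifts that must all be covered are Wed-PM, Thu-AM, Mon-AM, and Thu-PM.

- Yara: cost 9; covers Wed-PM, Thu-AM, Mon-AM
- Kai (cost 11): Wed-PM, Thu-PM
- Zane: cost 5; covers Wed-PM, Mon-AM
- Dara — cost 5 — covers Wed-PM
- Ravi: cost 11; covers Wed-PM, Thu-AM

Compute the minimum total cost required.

20

The greedy cost-per-new-shift heuristic would pick Zane, Yara, and Kai for 25, but a cheaper cover exists.
Choose Yara and Kai: together they cover Wed-PM, Thu-AM, Mon-AM, Thu-PM — every shift.
Total cost: 9 + 11 = 20.
No cover costs less than 20.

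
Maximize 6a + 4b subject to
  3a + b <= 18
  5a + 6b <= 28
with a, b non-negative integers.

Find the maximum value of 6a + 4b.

30

Relaxing integrality, the LP optimum is 33.60 at (a,b) = (5.6, 0), which is not an integer point.
(a,b)=(5,0): 3·5+1·0=15≤18, 5·5+6·0=25≤28, objective 30.
(a,b)=(4,1): 3·4+1·1=13≤18, 5·4+6·1=26≤28, objective 28.
(a,b)=(4,0): 3·4+1·0=12≤18, 5·4+6·0=20≤28, objective 24.
The best lattice point is (5,0), giving 30.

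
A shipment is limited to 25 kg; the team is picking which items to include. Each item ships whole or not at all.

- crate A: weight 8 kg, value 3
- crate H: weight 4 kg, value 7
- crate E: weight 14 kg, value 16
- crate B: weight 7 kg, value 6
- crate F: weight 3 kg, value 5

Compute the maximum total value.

29

Take crate H, crate E, and crate B: weight 4 + 14 + 7 = 25 ≤ 25, value 7 + 16 + 6 = 29.
No other feasible combination does better.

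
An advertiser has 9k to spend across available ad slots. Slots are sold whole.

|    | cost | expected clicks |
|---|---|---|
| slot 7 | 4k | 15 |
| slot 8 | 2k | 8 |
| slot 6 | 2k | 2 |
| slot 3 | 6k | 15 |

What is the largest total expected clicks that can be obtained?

25

slot 7 + slot 8: cost 4 + 2 = 6 ≤ 9, expected clicks 15 + 8 = 23.
slot 7 + slot 8 + slot 6: cost 4 + 2 + 2 = 8 ≤ 9, expected clicks 15 + 8 + 2 = 25.
Best is slot 7, slot 8, and slot 6 with total expected clicks 25.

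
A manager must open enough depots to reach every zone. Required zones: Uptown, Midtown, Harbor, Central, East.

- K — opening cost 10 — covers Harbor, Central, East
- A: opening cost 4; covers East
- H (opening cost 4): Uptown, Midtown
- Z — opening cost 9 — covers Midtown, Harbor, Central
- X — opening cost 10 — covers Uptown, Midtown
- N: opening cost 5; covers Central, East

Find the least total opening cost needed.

14

Choose K and H: together they cover Uptown, Midtown, Harbor, Central, East — every zone.
Total opening cost: 10 + 4 = 14.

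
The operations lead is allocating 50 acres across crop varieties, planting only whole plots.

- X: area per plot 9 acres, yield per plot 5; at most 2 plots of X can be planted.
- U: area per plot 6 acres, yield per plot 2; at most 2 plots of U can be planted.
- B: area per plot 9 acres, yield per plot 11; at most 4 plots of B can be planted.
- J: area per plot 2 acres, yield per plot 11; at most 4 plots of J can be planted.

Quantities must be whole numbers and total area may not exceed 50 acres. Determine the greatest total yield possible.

1×U, 4×B, and 4×J: area 50 ≤ 50, yield 1·2 + 4·11 + 4·11 = 90.
4×B and 4×J: area 44 ≤ 50, yield 4·11 + 4·11 = 88.
Best is 90.

90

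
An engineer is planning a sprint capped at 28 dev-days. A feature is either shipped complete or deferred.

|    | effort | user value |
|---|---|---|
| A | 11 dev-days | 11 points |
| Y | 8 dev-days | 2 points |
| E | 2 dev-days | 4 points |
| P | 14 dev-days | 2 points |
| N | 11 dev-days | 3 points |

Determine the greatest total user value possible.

This is a 0-1 knapsack instance.
A + E + N: effort 11 + 2 + 11 = 24 ≤ 28, user value 11 + 4 + 3 = 18.
A + E + P: effort 11 + 2 + 14 = 27 ≤ 28, user value 11 + 4 + 2 = 17.
A + Y + E: effort 11 + 8 + 2 = 21 ≤ 28, user value 11 + 2 + 4 = 17.
Best is A, E, and N with total user value 18.

18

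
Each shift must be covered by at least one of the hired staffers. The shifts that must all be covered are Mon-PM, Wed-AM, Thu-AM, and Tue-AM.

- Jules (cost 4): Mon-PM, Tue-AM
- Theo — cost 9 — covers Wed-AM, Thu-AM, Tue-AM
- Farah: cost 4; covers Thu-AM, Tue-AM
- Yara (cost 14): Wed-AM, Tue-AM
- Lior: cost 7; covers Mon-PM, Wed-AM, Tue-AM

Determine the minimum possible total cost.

The greedy cost-per-new-shift heuristic would pick Jules, Farah, and Lior for 15, but a cheaper cover exists.
Choose Farah and Lior: together they cover Mon-PM, Wed-AM, Thu-AM, Tue-AM — every shift.
Total cost: 4 + 7 = 11.
No cover costs less than 11.

11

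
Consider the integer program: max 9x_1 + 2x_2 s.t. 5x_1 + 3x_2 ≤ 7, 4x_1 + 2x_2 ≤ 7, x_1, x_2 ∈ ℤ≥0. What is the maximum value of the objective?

The continuous relaxation peaks at (1.4, 0) with value 12.60; rounding to a feasible lattice point costs some objective.
(x_1,x_2)=(1,0): 5·1+3·0=5≤7, 4·1+2·0=4≤7, objective 9.
(x_1,x_2)=(0,1): 5·0+3·1=3≤7, 4·0+2·1=2≤7, objective 2.
(x_1,x_2)=(0,0): 5·0+3·0=0≤7, 4·0+2·0=0≤7, objective 0.
The best lattice point is (1,0), giving 9.

9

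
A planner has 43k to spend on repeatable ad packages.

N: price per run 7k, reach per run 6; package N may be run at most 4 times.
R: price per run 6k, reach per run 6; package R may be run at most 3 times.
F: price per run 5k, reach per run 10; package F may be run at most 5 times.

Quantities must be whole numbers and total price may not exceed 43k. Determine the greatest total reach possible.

68

F has the best ratio (10/5); taking only F gives at most 5×10 = 50 (stopped by the supply cap of 5).
Mixing does better — 3×R and 5×F: price 43 ≤ 43, reach 3·6 + 5·10 = 68.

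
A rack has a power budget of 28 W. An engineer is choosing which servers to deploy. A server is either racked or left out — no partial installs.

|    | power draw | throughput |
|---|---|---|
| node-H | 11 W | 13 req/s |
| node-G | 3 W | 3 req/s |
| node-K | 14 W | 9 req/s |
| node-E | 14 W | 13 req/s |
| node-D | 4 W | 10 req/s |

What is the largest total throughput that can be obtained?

Allowing fractional choices, the relaxed optimum would be about 35.3, but servers are indivisible.
node-H + node-G + node-E: power draw 11 + 3 + 14 = 28 ≤ 28, throughput 13 + 3 + 13 = 29.
node-H + node-G + node-D: power draw 11 + 3 + 4 = 18 ≤ 28, throughput 13 + 3 + 10 = 26.
Best is node-H, node-G, and node-E with total throughput 29.

29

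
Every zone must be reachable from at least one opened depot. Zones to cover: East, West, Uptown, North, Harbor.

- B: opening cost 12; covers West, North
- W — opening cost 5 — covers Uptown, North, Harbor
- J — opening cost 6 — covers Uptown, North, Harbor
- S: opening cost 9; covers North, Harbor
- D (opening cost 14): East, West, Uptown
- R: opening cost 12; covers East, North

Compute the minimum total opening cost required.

Choose W and D: together they cover East, West, Uptown, North, Harbor — every zone.
Total opening cost: 5 + 14 = 19.
No cover costs less than 19.

19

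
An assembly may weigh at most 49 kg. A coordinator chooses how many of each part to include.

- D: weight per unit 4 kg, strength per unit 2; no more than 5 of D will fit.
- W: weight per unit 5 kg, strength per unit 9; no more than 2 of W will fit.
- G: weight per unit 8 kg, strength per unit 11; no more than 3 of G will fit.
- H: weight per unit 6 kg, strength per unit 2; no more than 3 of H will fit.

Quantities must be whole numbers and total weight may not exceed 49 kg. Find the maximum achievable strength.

57

Take 2×D, 2×W, 3×G, and 1×H: weight 48 ≤ 49, strength 2·2 + 2·9 + 3·11 + 1·2 = 57.
W has the best ratio (9/5) and is taken to its limit of 2; remaining capacity is filled optimally with the others.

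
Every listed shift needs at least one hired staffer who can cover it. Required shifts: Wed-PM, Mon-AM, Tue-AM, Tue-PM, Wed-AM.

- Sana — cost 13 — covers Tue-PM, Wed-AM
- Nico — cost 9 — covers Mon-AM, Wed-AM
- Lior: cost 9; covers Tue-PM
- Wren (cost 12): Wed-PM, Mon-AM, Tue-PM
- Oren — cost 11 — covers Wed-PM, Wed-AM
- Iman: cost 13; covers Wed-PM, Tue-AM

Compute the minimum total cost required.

31

Choose Nico, Lior, and Iman: together they cover Wed-PM, Mon-AM, Tue-AM, Tue-PM, Wed-AM — every shift.
Total cost: 9 + 9 + 13 = 31.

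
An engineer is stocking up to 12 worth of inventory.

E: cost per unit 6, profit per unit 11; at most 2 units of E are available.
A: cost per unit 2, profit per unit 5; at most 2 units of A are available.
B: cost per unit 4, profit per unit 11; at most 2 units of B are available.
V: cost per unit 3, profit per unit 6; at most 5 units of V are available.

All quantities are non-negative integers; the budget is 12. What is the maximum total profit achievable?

32

B has the best ratio (11/4); taking only B gives at most 2×11 = 22 (stopped by the supply cap of 2).
Mixing does better — 2×A and 2×B: cost 12 ≤ 12, profit 2·5 + 2·11 = 32.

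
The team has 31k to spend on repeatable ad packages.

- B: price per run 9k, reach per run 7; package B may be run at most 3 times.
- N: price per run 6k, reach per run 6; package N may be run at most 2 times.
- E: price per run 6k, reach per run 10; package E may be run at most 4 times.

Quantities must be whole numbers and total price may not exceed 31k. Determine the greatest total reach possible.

46

1×N and 4×E: price 30 ≤ 31, reach 1·6 + 4·10 = 46.
2×N and 3×E: price 30 ≤ 31, reach 2·6 + 3·10 = 42.
Best is 46.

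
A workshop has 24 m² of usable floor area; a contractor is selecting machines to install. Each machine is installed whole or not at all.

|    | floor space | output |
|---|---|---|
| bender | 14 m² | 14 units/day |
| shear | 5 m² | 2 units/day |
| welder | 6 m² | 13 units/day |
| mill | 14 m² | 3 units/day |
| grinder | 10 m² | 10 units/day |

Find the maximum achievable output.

27

shear + welder + grinder: floor space 5 + 6 + 10 = 21 ≤ 24, output 2 + 13 + 10 = 25.
bender + welder: floor space 14 + 6 = 20 ≤ 24, output 14 + 13 = 27.
bender + grinder: floor space 14 + 10 = 24 ≤ 24, output 14 + 10 = 24.
Best is bender and welder with total output 27.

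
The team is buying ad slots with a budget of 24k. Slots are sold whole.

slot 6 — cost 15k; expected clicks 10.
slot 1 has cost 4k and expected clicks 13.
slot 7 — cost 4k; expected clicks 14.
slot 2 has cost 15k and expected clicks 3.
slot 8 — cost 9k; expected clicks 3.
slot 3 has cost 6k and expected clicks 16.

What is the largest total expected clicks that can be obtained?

This is an integer program with binary decision variables.
Take slot 1, slot 7, slot 8, and slot 3: cost 4 + 4 + 9 + 6 = 23 ≤ 24, expected clicks 13 + 14 + 3 + 16 = 46.
No other feasible combination does better.

46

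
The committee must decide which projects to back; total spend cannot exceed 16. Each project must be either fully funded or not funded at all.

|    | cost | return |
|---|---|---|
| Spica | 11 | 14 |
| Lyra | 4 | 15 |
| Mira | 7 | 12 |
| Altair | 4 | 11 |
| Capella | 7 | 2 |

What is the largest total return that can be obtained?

38

Treat it as a binary knapsack problem.
Allowing fractional choices, the relaxed optimum would be about 39.3, but projects are indivisible.
Spica + Lyra: cost 11 + 4 = 15 ≤ 16, return 14 + 15 = 29.
Lyra + Mira + Altair: cost 4 + 7 + 4 = 15 ≤ 16, return 15 + 12 + 11 = 38.
Best is Lyra, Mira, and Altair with total return 38.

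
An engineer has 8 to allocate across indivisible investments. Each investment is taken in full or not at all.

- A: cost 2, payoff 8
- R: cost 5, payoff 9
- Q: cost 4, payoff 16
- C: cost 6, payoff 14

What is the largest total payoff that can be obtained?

Allowing fractional choices, the relaxed optimum would be about 28.7, but investments are indivisible.
A + R: cost 2 + 5 = 7 ≤ 8, payoff 8 + 9 = 17.
A + C: cost 2 + 6 = 8 ≤ 8, payoff 8 + 14 = 22.
A + Q: cost 2 + 4 = 6 ≤ 8, payoff 8 + 16 = 24.
Best is A and Q with total payoff 24.

24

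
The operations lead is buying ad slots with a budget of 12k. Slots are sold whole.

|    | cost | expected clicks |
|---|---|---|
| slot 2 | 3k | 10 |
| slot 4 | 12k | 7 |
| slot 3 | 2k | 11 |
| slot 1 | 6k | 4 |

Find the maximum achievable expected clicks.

Allowing fractional choices, the relaxed optimum would be about 25.6, but ad slots are indivisible.
slot 2 + slot 3: cost 3 + 2 = 5 ≤ 12, expected clicks 10 + 11 = 21.
slot 2 + slot 3 + slot 1: cost 3 + 2 + 6 = 11 ≤ 12, expected clicks 10 + 11 + 4 = 25.
Best is slot 2, slot 3, and slot 1 with total expected clicks 25.

25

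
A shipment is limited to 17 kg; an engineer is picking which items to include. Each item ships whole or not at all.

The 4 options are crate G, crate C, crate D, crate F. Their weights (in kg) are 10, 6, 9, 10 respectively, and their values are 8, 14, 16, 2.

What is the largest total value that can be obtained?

30

Treat it as a binary knapsack problem.
crate G + crate C: weight 10 + 6 = 16 ≤ 17, value 8 + 14 = 22.
crate D: weight 9 ≤ 17, value 16.
crate C + crate D: weight 6 + 9 = 15 ≤ 17, value 14 + 16 = 30.
Best is crate C and crate D with total value 30.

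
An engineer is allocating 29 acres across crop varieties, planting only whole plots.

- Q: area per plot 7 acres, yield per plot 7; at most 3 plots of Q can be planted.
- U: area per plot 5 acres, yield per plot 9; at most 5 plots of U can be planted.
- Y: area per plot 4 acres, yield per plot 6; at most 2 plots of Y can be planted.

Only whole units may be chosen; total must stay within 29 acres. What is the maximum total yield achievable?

51

4×U and 2×Y: area 28 ≤ 29, yield 4·9 + 2·6 = 48.
5×U and 1×Y: area 29 ≤ 29, yield 5·9 + 1·6 = 51.
Best is 51.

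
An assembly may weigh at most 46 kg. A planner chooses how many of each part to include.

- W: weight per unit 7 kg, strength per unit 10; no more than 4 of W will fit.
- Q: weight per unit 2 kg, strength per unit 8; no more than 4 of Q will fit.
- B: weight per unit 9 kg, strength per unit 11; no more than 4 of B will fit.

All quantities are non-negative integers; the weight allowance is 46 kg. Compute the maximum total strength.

4×W, 4×Q, and 1×B: weight 45 ≤ 46, strength 4·10 + 4·8 + 1·11 = 83.
4×Q and 4×B: weight 44 ≤ 46, strength 4·8 + 4·11 = 76.
Best is 83.

83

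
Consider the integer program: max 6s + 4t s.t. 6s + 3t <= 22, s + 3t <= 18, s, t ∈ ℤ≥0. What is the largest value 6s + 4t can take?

The continuous relaxation peaks at (0.8, 5.73) with value 27.73; rounding to a feasible lattice point costs some objective.
(s,t)=(1,5): 6·1+3·5=21≤22, 1·1+3·5=16≤18, objective 26.
(s,t)=(0,6): 6·0+3·6=18≤22, 1·0+3·6=18≤18, objective 24.
(s,t)=(1,4): 6·1+3·4=18≤22, 1·1+3·4=13≤18, objective 22.
(s,t)=(0,5): 6·0+3·5=15≤22, 1·0+3·5=15≤18, objective 20.
The best lattice point is (1,5), giving 26.

26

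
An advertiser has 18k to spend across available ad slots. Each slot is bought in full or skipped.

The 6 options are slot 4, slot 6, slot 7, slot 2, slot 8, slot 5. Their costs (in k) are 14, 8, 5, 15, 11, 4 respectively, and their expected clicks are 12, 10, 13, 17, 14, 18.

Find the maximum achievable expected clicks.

41

Allowing fractional choices, the relaxed optimum would be about 42.5, but ad slots are indivisible.
slot 6 + slot 7 + slot 5: cost 8 + 5 + 4 = 17 ≤ 18, expected clicks 10 + 13 + 18 = 41.
slot 8 + slot 5: cost 11 + 4 = 15 ≤ 18, expected clicks 14 + 18 = 32.
Best is slot 6, slot 7, and slot 5 with total expected clicks 41.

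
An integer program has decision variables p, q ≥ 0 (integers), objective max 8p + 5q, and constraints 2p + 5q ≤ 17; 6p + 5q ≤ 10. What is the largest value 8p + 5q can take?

The continuous relaxation peaks at (1.67, 0) with value 13.33; rounding to a feasible lattice point costs some objective.
(p,q)=(0,2) is feasible, giving 10.
(p,q)=(1,0) is feasible, giving 8.
(p,q)=(0,1) is feasible, giving 5.
(p,q)=(0,0) is feasible, giving 0.
Maximum is 10 at (p,q)=(0,2).

10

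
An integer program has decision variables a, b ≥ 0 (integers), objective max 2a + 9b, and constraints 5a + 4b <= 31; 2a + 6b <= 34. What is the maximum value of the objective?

(a,b)=(2,5): 5·2+4·5=30≤31, 2·2+6·5=34≤34, objective 49.
(a,b)=(1,5): 5·1+4·5=25≤31, 2·1+6·5=32≤34, objective 47.
(a,b)=(0,5): 5·0+4·5=20≤31, 2·0+6·5=30≤34, objective 45.
(a,b)=(3,4): 5·3+4·4=31≤31, 2·3+6·4=30≤34, objective 42.
The best lattice point is (2,5), giving 49.

49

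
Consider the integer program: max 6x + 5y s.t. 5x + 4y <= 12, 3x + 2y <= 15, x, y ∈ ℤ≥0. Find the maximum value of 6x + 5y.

15

(x,y)=(0,3): 5·0+4·3=12≤12, 3·0+2·3=6≤15, objective 15.
(x,y)=(0,2): 5·0+4·2=8≤12, 3·0+2·2=4≤15, objective 10.
No feasible integer point exceeds 15.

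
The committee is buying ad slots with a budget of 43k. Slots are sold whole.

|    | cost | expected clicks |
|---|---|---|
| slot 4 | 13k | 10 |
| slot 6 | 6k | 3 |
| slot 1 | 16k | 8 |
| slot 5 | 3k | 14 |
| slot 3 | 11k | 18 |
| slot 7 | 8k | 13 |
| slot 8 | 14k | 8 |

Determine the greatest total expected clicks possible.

slot 6 + slot 5 + slot 3 + slot 7 + slot 8: cost 6 + 3 + 11 + 8 + 14 = 42 ≤ 43, expected clicks 3 + 14 + 18 + 13 + 8 = 56.
slot 4 + slot 5 + slot 3 + slot 7: cost 13 + 3 + 11 + 8 = 35 ≤ 43, expected clicks 10 + 14 + 18 + 13 = 55.
slot 4 + slot 6 + slot 5 + slot 3 + slot 7: cost 13 + 6 + 3 + 11 + 8 = 41 ≤ 43, expected clicks 10 + 3 + 14 + 18 + 13 = 58.
Best is slot 4, slot 6, slot 5, slot 3, and slot 7 with total expected clicks 58.

58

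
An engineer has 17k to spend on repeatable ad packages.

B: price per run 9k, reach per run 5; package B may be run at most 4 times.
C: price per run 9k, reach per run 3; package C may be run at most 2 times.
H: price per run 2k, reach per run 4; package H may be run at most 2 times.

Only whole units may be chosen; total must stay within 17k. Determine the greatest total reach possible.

13

This is a bounded integer knapsack.
Take 1×B and 2×H: price 13 ≤ 17, reach 1·5 + 2·4 = 13.
H has the best ratio (4/2) and is taken to its limit of 2; remaining capacity is filled optimally with the others.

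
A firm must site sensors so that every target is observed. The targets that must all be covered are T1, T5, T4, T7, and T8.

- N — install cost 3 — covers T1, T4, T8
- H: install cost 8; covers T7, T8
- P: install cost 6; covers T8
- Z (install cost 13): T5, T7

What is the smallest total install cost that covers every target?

16

This is an integer covering problem.
Choose N and Z: together they cover T1, T5, T4, T7, T8 — every target.
Total install cost: 3 + 13 = 16.
No cover costs less than 16.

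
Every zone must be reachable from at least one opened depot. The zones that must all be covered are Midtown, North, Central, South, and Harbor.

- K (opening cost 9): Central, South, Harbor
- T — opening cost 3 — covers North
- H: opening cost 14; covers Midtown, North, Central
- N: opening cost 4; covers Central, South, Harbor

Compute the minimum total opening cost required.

This is a weighted set-cover instance.
Choose H and N: together they cover Midtown, North, Central, South, Harbor — every zone.
Total opening cost: 14 + 4 = 18.

18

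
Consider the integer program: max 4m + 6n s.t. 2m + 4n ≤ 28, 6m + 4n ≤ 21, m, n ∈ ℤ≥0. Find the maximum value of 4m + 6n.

30

(m,n)=(0,5) is feasible, giving 30.
(m,n)=(0,4) is feasible, giving 24.
Maximum is 30 at (m,n)=(0,5).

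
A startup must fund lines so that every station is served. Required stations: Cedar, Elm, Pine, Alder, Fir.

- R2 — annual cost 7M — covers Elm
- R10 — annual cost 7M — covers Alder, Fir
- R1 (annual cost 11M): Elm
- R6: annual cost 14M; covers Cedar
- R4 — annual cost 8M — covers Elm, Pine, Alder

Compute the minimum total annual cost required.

29

This is an integer covering problem.
Choose R10, R6, and R4: together they cover Cedar, Elm, Pine, Alder, Fir — every station.
Total annual cost: 7 + 14 + 8 = 29.
No cover costs less than 29.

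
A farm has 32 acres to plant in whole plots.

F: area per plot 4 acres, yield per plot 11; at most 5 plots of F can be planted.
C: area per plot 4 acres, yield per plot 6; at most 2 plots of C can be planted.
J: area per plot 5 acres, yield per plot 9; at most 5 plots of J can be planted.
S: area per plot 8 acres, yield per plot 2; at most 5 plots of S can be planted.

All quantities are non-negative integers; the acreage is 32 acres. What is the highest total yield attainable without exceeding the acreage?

73

F has the best ratio (11/4); taking only F gives at most 5×11 = 55 (stopped by the supply cap of 5).
Mixing does better — 5×F and 2×J: area 30 ≤ 32, yield 5·11 + 2·9 = 73.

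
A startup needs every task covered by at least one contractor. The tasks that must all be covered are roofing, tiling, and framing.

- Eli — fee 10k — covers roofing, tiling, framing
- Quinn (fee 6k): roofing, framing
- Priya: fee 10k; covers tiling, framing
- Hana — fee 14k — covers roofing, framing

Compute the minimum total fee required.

Eli alone covers roofing, tiling, framing — every task.
Total fee: 10.

10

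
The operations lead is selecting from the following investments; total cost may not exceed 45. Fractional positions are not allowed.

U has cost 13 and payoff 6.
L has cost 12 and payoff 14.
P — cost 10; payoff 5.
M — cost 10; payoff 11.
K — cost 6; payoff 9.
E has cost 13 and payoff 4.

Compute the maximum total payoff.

40

L + P + M + K: cost 12 + 10 + 10 + 6 = 38 ≤ 45, payoff 14 + 5 + 11 + 9 = 39.
U + L + M + K: cost 13 + 12 + 10 + 6 = 41 ≤ 45, payoff 6 + 14 + 11 + 9 = 40.
Best is U, L, M, and K with total payoff 40.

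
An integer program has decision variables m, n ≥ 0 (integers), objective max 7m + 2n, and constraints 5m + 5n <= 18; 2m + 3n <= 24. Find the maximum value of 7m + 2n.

21

(m,n)=(3,0): 5·3+5·0=15≤18, 2·3+3·0=6≤24, objective 21.
(m,n)=(2,1): 5·2+5·1=15≤18, 2·2+3·1=7≤24, objective 16.
(m,n)=(2,0): 5·2+5·0=10≤18, 2·2+3·0=4≤24, objective 14.
No feasible integer point exceeds 21.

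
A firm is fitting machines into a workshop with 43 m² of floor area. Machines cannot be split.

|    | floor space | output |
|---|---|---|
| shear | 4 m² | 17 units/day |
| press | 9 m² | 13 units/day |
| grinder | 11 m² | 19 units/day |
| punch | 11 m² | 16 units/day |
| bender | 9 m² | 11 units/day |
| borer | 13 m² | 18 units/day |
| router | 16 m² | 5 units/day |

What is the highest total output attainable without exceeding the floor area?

70

Allowing fractional choices, the relaxed optimum would be about 76.1, but machines are indivisible.
shear + press + grinder + punch: floor space 4 + 9 + 11 + 11 = 35 ≤ 43, output 17 + 13 + 19 + 16 = 65.
shear + grinder + punch + borer: floor space 4 + 11 + 11 + 13 = 39 ≤ 43, output 17 + 19 + 16 + 18 = 70.
shear + press + grinder + borer: floor space 4 + 9 + 11 + 13 = 37 ≤ 43, output 17 + 13 + 19 + 18 = 67.
Best is shear, grinder, punch, and borer with total output 70.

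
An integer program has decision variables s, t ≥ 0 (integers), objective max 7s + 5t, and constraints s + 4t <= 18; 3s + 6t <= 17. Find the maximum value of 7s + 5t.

(s,t)=(5,0): 1·5+4·0=5≤18, 3·5+6·0=15≤17, objective 35.
(s,t)=(4,0): 1·4+4·0=4≤18, 3·4+6·0=12≤17, objective 28.
Maximum is 35 at (s,t)=(5,0).

35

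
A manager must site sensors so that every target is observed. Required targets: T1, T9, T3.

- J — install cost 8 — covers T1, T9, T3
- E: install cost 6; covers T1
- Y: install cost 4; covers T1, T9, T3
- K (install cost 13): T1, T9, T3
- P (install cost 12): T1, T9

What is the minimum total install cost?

Y alone covers T1, T9, T3 — every target.
Total install cost: 4.
No cover costs less than 4.

4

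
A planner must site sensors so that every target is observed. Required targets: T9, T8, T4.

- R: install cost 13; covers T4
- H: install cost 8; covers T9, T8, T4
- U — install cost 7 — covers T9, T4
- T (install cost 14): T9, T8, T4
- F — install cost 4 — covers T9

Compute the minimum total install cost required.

8

H alone covers T9, T8, T4 — every target.
Total install cost: 8.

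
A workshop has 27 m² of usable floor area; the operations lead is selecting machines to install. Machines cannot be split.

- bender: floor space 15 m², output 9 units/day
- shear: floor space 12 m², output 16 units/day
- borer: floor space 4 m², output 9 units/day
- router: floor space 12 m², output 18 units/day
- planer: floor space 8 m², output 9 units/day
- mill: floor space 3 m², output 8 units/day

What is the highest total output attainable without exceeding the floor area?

Allowing fractional choices, the relaxed optimum would be about 45.7, but machines are indivisible.
shear + router + mill: floor space 12 + 12 + 3 = 27 ≤ 27, output 16 + 18 + 8 = 42.
shear + borer + planer + mill: floor space 12 + 4 + 8 + 3 = 27 ≤ 27, output 16 + 9 + 9 + 8 = 42.
borer + router + planer + mill: floor space 4 + 12 + 8 + 3 = 27 ≤ 27, output 9 + 18 + 9 + 8 = 44.
Best is borer, router, planer, and mill with total output 44.

44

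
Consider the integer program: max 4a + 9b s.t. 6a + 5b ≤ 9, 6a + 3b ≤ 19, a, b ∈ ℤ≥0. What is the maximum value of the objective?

9

Relaxing integrality, the LP optimum is 16.20 at (a,b) = (0, 1.8), which is not an integer point.
(a,b)=(0,1): 6·0+5·1=5≤9, 6·0+3·1=3≤19, objective 9.
(a,b)=(1,0): 6·1+5·0=6≤9, 6·1+3·0=6≤19, objective 4.
Maximum is 9 at (a,b)=(0,1).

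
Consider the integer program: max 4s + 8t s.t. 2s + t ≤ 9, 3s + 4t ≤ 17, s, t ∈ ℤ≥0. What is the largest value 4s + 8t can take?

The continuous relaxation peaks at (0, 4.25) with value 34.00; rounding to a feasible lattice point costs some objective.
(s,t)=(0,4) is feasible, giving 32.
(s,t)=(1,3) is feasible, giving 28.
The best lattice point is (0,4), giving 32.

32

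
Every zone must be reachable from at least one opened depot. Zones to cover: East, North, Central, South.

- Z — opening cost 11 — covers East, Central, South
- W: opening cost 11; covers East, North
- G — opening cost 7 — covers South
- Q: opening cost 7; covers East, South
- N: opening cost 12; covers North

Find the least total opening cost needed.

This is an integer covering problem.
The greedy cost-per-new-zone heuristic would pick Q, Z, and W for 29, but a cheaper cover exists.
Choose Z and W: together they cover East, North, Central, South — every zone.
Total opening cost: 11 + 11 = 22.
No cover costs less than 22.

22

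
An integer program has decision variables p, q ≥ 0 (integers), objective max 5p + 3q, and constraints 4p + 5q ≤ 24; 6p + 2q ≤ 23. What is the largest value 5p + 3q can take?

The continuous relaxation peaks at (3.05, 2.36) with value 22.32; rounding to a feasible lattice point costs some objective.
(p,q)=(3,2): 4·3+5·2=22≤24, 6·3+2·2=22≤23, objective 21.
(p,q)=(2,3): 4·2+5·3=23≤24, 6·2+2·3=18≤23, objective 19.
(p,q)=(3,1): 4·3+5·1=17≤24, 6·3+2·1=20≤23, objective 18.
No feasible integer point exceeds 21.

21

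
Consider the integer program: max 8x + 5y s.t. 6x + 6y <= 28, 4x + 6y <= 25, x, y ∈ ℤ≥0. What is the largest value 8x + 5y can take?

(x,y)=(4,0): 6·4+6·0=24≤28, 4·4+6·0=16≤25, objective 32.
(x,y)=(3,1): 6·3+6·1=24≤28, 4·3+6·1=18≤25, objective 29.
(x,y)=(3,0): 6·3+6·0=18≤28, 4·3+6·0=12≤25, objective 24.
No feasible integer point exceeds 32.

32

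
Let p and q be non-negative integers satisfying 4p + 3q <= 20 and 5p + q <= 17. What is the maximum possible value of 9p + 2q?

The continuous relaxation peaks at (2.82, 2.91) with value 31.18; rounding to a feasible lattice point costs some objective.
(p,q)=(3,2): 4·3+3·2=18≤20, 5·3+1·2=17≤17, objective 31.
(p,q)=(3,1): 4·3+3·1=15≤20, 5·3+1·1=16≤17, objective 29.
(p,q)=(2,3): 4·2+3·3=17≤20, 5·2+1·3=13≤17, objective 24.
(p,q)=(2,2): 4·2+3·2=14≤20, 5·2+1·2=12≤17, objective 22.
No feasible integer point exceeds 31.

31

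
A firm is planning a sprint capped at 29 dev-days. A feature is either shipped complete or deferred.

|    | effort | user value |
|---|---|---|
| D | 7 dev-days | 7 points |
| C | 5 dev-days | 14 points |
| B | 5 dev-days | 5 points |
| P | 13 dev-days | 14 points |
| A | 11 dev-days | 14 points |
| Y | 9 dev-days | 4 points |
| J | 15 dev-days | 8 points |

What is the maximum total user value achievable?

Take C, P, and A: effort 5 + 13 + 11 = 29 ≤ 29, user value 14 + 14 + 14 = 42.
No other feasible combination does better.

42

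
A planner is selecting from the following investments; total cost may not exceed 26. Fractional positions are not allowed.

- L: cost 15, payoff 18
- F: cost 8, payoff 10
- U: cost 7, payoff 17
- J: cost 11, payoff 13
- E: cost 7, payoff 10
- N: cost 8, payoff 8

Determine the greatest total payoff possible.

40

Treat it as a binary knapsack problem.
F + U + J: cost 8 + 7 + 11 = 26 ≤ 26, payoff 10 + 17 + 13 = 40.
U + J + N: cost 7 + 11 + 8 = 26 ≤ 26, payoff 17 + 13 + 8 = 38.
U + J + E: cost 7 + 11 + 7 = 25 ≤ 26, payoff 17 + 13 + 10 = 40.
The maximum payoff is 40; one optimal choice is U, J, and E.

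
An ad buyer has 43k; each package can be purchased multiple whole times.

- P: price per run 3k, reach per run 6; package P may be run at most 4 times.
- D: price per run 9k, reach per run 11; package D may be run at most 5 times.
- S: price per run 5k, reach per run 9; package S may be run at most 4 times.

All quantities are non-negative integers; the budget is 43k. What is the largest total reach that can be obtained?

71

4×P, 1×D, and 4×S: price 41 ≤ 43, reach 4·6 + 1·11 + 4·9 = 71.
3×P, 2×D, and 3×S: price 42 ≤ 43, reach 3·6 + 2·11 + 3·9 = 67.
Best is 71.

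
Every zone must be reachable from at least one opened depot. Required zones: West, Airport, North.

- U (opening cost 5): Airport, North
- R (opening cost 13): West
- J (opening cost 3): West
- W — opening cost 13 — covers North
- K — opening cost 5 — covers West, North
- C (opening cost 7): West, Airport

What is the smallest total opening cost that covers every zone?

8

Choose U and J: together they cover West, Airport, North — every zone.
Total opening cost: 5 + 3 = 8.
No cover costs less than 8.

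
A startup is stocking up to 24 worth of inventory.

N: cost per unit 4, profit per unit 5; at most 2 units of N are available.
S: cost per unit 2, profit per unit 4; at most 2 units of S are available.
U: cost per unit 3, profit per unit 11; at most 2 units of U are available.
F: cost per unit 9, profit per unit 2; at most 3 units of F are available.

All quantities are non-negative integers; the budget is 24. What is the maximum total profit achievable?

40

This is a bounded integer knapsack.
Take 2×N, 2×S, and 2×U: cost 18 ≤ 24, profit 2·5 + 2·4 + 2·11 = 40.
U has the best ratio (11/3) and is taken to its limit of 2; remaining capacity is filled optimally with the others.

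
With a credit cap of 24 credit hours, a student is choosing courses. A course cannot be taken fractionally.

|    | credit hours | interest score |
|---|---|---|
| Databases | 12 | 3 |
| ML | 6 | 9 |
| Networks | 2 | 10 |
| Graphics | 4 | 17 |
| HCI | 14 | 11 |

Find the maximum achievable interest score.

39

Take Databases, ML, Networks, and Graphics: credit hours 12 + 6 + 2 + 4 = 24 ≤ 24, interest score 3 + 9 + 10 + 17 = 39.
No other feasible combination does better.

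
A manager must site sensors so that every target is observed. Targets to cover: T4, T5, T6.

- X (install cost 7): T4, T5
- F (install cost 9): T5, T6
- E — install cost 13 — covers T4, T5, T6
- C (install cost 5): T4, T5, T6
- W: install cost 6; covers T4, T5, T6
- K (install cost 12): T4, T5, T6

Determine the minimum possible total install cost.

This is an integer covering problem.
C alone covers T4, T5, T6 — every target.
Total install cost: 5.
No cover costs less than 5.

5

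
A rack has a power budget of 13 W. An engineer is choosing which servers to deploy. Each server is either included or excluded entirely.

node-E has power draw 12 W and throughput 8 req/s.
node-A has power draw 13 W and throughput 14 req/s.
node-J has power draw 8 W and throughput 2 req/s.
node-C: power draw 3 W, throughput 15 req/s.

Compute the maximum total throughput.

Allowing fractional choices, the relaxed optimum would be about 25.8, but servers are indivisible.
node-C: power draw 3 ≤ 13, throughput 15.
node-J + node-C: power draw 8 + 3 = 11 ≤ 13, throughput 2 + 15 = 17.
Best is node-J and node-C with total throughput 17.

17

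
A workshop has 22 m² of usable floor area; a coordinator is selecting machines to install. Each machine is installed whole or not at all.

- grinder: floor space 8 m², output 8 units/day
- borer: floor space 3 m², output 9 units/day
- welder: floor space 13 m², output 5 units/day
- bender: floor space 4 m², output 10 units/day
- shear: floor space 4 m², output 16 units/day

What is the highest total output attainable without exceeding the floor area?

Allowing fractional choices, the relaxed optimum would be about 44.2, but machines are indivisible.
grinder + borer + bender + shear: floor space 8 + 3 + 4 + 4 = 19 ≤ 22, output 8 + 9 + 10 + 16 = 43.
borer + bender + shear: floor space 3 + 4 + 4 = 11 ≤ 22, output 9 + 10 + 16 = 35.
Best is grinder, borer, bender, and shear with total output 43.

43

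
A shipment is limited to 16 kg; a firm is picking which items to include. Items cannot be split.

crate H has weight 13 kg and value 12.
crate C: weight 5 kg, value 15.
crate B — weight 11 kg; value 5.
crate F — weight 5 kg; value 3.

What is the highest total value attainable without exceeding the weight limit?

20

Take crate C and crate B: weight 5 + 11 = 16 ≤ 16, value 15 + 5 = 20.
No other feasible combination does better.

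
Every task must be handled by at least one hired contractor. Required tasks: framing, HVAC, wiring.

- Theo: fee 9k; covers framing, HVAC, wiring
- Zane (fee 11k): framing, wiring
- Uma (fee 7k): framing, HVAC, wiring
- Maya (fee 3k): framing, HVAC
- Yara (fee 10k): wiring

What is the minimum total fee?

7

The greedy cost-per-new-task heuristic would pick Maya and Uma for 10, but a cheaper cover exists.
Uma alone covers framing, HVAC, wiring — every task.
Total fee: 7.
No cover costs less than 7.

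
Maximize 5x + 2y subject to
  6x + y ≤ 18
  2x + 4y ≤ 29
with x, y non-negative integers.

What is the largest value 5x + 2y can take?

22

(x,y)=(2,6): 6·2+1·6=18≤18, 2·2+4·6=28≤29, objective 22.
(x,y)=(2,5): 6·2+1·5=17≤18, 2·2+4·5=24≤29, objective 20.
(x,y)=(1,6): 6·1+1·6=12≤18, 2·1+4·6=26≤29, objective 17.
(x,y)=(1,5): 6·1+1·5=11≤18, 2·1+4·5=22≤29, objective 15.
The best lattice point is (2,6), giving 22.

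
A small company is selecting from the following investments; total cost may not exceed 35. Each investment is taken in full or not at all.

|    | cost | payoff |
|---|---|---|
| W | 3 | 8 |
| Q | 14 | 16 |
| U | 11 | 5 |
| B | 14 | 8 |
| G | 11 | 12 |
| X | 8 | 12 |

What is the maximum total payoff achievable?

40

Treat it as a binary knapsack problem.
Take Q, G, and X: cost 14 + 11 + 8 = 33 ≤ 35, payoff 16 + 12 + 12 = 40.
No other feasible combination does better.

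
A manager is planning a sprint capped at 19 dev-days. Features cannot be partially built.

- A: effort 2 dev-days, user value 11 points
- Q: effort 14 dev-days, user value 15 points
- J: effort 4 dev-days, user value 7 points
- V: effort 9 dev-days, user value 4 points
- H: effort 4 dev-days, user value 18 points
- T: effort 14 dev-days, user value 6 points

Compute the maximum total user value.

40

This is a 0-1 knapsack instance.
Allowing fractional choices, the relaxed optimum would be about 45.6, but features are indivisible.
A + J + V + H: effort 2 + 4 + 9 + 4 = 19 ≤ 19, user value 11 + 7 + 4 + 18 = 40.
A + J + H: effort 2 + 4 + 4 = 10 ≤ 19, user value 11 + 7 + 18 = 36.
A + V + H: effort 2 + 9 + 4 = 15 ≤ 19, user value 11 + 4 + 18 = 33.
Best is A, J, V, and H with total user value 40.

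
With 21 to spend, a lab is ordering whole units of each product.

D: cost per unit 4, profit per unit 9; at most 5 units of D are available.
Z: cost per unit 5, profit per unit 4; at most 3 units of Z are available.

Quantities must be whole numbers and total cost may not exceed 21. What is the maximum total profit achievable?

45

D has the best ratio (9/4); taking only D gives at most 5×9 = 45 (stopped by the cost limit).
Optimal: 5×D: cost 20 ≤ 21, profit 5·9 = 45.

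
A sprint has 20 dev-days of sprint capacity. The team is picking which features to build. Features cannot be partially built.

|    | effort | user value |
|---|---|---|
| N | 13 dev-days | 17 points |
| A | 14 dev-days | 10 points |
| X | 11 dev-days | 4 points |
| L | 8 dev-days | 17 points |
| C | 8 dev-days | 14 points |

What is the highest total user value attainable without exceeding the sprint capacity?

This is an integer program with binary decision variables.
Take L and C: effort 8 + 8 = 16 ≤ 20, user value 17 + 14 = 31.
No other feasible combination does better.

31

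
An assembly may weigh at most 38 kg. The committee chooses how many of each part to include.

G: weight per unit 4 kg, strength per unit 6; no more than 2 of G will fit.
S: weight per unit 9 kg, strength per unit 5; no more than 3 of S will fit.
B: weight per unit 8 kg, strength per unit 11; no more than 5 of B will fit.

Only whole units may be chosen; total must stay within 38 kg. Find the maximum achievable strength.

50

This is a bounded integer knapsack.
Take 1×G and 4×B: weight 36 ≤ 38, strength 1·6 + 4·11 = 50.
No other integer combination yields more.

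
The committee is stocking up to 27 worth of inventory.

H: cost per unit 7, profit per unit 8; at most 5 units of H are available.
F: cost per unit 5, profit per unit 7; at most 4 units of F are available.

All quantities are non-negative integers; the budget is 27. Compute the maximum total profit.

This is a bounded integer knapsack.
Take 1×H and 4×F: cost 27 ≤ 27, profit 1·8 + 4·7 = 36.
F has the best ratio (7/5) and is taken to its limit of 4; remaining capacity is filled optimally with the others.

36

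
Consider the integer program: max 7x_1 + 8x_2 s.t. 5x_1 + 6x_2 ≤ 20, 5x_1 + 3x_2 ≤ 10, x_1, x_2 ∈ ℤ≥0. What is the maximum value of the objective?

Relaxing integrality, the LP optimum is 26.67 at (x_1,x_2) = (0, 3.33), which is not an integer point.
(x_1,x_2)=(0,3): 5·0+6·3=18≤20, 5·0+3·3=9≤10, objective 24.
(x_1,x_2)=(0,2): 5·0+6·2=12≤20, 5·0+3·2=6≤10, objective 16.
No feasible integer point exceeds 24.

24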